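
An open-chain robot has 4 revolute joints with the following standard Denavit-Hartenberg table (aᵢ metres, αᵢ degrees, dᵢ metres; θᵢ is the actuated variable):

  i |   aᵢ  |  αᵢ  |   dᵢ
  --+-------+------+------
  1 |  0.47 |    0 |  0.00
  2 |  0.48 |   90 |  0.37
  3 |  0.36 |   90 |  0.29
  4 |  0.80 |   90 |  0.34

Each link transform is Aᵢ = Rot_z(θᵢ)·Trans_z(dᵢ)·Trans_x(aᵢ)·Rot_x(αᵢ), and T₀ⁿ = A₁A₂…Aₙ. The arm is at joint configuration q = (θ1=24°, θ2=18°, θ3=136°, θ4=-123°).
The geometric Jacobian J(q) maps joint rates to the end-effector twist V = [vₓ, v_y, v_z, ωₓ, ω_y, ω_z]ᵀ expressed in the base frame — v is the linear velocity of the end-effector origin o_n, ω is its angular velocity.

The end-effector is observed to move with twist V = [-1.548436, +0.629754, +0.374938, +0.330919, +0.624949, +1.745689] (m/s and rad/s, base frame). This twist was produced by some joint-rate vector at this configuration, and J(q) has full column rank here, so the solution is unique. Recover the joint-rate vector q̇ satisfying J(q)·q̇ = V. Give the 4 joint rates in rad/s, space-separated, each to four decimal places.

0.6090 0.4490 -0.2430 0.9560

o_n = [0.7472, 0.9899, 0.5620]
J₁: ẑ×o_n = [-0.9899, 0.7472, 0.0000], ω = ẑ
J2: z=[0.0000, 0.0000, 1.0000] o=[0.4294, 0.1912, 0.0000] → [-0.7988, 0.3178, 0.0000, 0.0000, 0.0000, 1.0000]
J3: z=[0.6691, -0.7431, 0.0000] o=[0.7861, 0.5123, 0.3700] → [-0.1427, -0.1285, 0.2906, 0.6691, -0.7431, 0.0000]
J4: z=[0.5162, 0.4648, 0.7193] o=[0.7877, 0.1236, 0.6201] → [-0.6502, 0.0009, 0.4661, 0.5162, 0.4648, 0.7193]
q̇ = J⁺·V = [0.6090, 0.4490, -0.2430, 0.9560]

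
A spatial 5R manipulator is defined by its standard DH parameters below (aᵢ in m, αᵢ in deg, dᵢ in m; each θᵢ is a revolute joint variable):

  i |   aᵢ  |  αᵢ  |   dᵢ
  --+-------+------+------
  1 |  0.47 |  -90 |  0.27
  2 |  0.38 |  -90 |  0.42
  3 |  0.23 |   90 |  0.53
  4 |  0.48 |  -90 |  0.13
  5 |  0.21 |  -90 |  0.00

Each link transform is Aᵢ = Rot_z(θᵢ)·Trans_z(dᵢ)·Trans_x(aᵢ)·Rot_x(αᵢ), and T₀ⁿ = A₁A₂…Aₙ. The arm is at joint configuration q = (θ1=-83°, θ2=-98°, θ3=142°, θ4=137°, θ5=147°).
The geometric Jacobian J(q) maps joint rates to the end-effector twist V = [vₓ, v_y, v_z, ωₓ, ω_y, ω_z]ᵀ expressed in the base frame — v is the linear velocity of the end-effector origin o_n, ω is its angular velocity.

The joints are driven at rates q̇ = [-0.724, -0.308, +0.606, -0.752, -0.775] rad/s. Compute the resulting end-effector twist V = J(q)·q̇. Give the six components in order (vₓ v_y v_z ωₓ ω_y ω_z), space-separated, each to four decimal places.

o_n = [0.5397, -1.0890, 0.7524]
J₁: ẑ×o_n = [1.0890, 0.5397, -0.0000], ω = ẑ
J2: z=[0.9925, 0.1219, 0.0000] o=[0.0573, -0.4665, 0.2700] → [0.0588, -0.4788, -0.6767, 0.9925, 0.1219, 0.0000]
J3: z=[0.1207, -0.9829, 0.1392] o=[0.4677, -0.3628, 0.6463] → [-0.0032, -0.0028, -0.0169, 0.1207, -0.9829, 0.1392]
J4: z=[-0.7926, -0.0110, 0.6097] o=[0.3942, -0.9260, 0.5406] → [0.0971, 0.2565, 0.1308, -0.7926, -0.0110, 0.6097]
J5: z=[0.3194, 0.8442, 0.4304] o=[0.5405, -1.1847, 0.9393] → [-0.1990, 0.0594, 0.0312, 0.3194, 0.8442, 0.4304]
V = J·q̇ = [-0.7273, -0.4839, 0.0756, 0.1159, -1.2792, -1.4317]

-0.7273 -0.4839 0.0756 0.1159 -1.2792 -1.4317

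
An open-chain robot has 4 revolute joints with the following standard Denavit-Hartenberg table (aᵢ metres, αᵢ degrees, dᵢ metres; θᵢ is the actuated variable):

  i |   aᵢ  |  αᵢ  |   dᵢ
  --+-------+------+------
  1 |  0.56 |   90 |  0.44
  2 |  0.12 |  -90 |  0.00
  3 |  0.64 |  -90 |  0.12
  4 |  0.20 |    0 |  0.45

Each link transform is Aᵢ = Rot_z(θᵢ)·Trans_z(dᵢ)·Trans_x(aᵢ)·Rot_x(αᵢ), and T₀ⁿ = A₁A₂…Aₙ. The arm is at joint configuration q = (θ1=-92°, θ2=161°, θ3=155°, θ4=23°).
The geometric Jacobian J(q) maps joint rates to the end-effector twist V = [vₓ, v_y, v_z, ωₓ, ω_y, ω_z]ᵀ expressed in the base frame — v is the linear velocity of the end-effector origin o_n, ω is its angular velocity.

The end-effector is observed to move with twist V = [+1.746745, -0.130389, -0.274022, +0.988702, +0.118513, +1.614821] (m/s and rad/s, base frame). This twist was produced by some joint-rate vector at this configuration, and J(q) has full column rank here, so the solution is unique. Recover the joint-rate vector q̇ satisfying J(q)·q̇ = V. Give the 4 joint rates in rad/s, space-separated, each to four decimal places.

0.7700 -0.0840 -0.7490 -0.9930

o_n = [-0.1056, -1.3160, 0.1344]
J₁: ẑ×o_n = [1.3160, -0.1056, 0.0000], ω = ẑ
J2: z=[-0.9994, 0.0349, 0.0000] o=[-0.0195, -0.5597, 0.4400] → [-0.0107, -0.3054, 0.7589, -0.9994, 0.0349, 0.0000]
J3: z=[0.0114, 0.3254, -0.9455] o=[-0.0156, -0.4463, 0.4791] → [-0.9345, 0.0890, 0.0194, 0.0114, 0.3254, -0.9455]
J4: z=[-0.9197, -0.3677, -0.1376] o=[0.2370, -0.9648, 0.1768] → [-0.0328, 0.0082, 0.1971, -0.9197, -0.3677, -0.1376]
q̇ = J⁺·V = [0.7700, -0.0840, -0.7490, -0.9930]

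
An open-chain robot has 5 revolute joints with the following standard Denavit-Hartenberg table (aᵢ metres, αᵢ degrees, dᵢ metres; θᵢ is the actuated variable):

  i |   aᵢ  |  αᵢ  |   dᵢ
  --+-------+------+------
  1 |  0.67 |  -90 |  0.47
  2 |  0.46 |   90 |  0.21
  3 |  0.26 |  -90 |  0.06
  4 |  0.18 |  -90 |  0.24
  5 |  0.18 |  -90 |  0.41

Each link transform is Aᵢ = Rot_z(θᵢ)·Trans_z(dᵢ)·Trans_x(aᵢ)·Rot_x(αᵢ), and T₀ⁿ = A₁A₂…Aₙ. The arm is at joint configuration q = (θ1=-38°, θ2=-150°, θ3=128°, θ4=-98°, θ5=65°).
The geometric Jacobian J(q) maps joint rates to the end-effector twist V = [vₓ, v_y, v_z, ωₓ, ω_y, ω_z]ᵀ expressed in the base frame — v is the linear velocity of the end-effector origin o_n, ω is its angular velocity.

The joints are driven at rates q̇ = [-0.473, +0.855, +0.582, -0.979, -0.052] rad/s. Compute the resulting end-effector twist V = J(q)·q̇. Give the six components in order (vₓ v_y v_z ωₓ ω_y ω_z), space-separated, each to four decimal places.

-0.5091 -0.5270 -0.1928 0.0979 1.7219 -0.5692

o_n = [0.7802, 0.2273, 0.1547]
J₁: ẑ×o_n = [-0.2273, 0.7802, 0.0000], ω = ẑ
J2: z=[0.6157, 0.7880, 0.0000] o=[0.5280, -0.4125, 0.4700] → [-0.2485, 0.1941, 0.1951, 0.6157, 0.7880, 0.0000]
J3: z=[-0.3940, 0.3078, -0.8660] o=[0.3433, -0.0017, 0.7000] → [0.0305, -0.5932, -0.2247, -0.3940, 0.3078, -0.8660]
J4: z=[0.1587, -0.9053, -0.3940] o=[0.5551, 0.0928, 0.5680] → [0.4272, -0.0231, 0.2251, 0.1587, -0.9053, -0.3940]
J5: z=[0.8417, 0.3327, -0.4254] o=[0.5003, -0.0769, 0.3268] → [0.0721, 0.0258, 0.1629, 0.8417, 0.3327, -0.4254]
V = J·q̇ = [-0.5091, -0.5270, -0.1928, 0.0979, 1.7219, -0.5692]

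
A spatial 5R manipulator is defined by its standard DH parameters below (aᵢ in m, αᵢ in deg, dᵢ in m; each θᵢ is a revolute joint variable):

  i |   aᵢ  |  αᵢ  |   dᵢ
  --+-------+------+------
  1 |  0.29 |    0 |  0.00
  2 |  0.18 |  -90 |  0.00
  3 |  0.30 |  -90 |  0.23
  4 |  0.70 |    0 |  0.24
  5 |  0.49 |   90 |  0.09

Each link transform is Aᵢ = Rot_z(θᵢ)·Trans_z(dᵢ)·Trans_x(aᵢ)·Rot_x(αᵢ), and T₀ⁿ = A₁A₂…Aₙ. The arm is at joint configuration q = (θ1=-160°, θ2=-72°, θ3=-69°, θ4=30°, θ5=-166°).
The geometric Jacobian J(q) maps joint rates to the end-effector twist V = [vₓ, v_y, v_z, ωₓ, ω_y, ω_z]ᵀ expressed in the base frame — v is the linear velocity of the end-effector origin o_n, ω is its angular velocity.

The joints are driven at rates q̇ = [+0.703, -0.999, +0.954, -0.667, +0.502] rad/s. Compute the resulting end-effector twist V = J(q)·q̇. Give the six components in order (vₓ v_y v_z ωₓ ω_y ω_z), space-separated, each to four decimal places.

-0.3564 0.1216 -0.3177 -0.6569 -0.7087 -0.2369

o_n = [-0.8688, 0.3061, 0.3987]
J₁: ẑ×o_n = [-0.3061, -0.8688, 0.0000], ω = ẑ
J2: z=[0.0000, 0.0000, 1.0000] o=[-0.2725, -0.0992, 0.0000] → [-0.4053, -0.5963, 0.0000, 0.0000, 0.0000, 1.0000]
J3: z=[-0.7880, -0.6157, 0.0000] o=[-0.3833, 0.0427, 0.0000] → [-0.2455, 0.3142, -0.5065, -0.7880, -0.6157, 0.0000]
J4: z=[-0.5748, 0.7357, -0.3584] o=[-0.6308, -0.0142, 0.2801] → [0.2021, 0.1535, -0.0090, -0.5748, 0.7357, -0.3584]
J5: z=[-0.5748, 0.7357, -0.3584] o=[-0.6267, 0.5490, 0.7600] → [-0.3529, -0.1209, 0.3178, -0.5748, 0.7357, -0.3584]
V = J·q̇ = [-0.3564, 0.1216, -0.3177, -0.6569, -0.7087, -0.2369]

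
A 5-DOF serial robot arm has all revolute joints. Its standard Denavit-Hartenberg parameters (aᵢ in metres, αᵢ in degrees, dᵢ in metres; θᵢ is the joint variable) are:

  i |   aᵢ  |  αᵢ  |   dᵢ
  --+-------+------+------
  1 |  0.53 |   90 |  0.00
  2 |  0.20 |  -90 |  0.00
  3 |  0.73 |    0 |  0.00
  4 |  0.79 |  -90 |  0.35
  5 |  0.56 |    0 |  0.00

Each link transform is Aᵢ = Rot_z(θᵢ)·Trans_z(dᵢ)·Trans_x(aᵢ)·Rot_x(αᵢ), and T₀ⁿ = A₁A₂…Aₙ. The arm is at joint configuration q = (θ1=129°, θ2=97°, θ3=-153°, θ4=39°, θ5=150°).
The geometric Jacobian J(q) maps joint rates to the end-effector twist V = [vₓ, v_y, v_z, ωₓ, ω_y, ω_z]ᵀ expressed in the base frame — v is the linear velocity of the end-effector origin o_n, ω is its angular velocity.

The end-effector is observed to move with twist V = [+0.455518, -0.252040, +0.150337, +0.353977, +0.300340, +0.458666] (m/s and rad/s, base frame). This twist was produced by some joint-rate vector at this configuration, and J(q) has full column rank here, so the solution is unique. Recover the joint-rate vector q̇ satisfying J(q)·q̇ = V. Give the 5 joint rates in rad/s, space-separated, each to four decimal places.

-0.2670 0.1440 0.4110 -0.5100 0.7870

o_n = [0.1402, 0.7962, -0.5787]
J₁: ẑ×o_n = [-0.7962, 0.1402, 0.0000], ω = ẑ
J2: z=[0.7771, 0.6293, 0.0000] o=[-0.3335, 0.4119, 0.0000] → [-0.3642, 0.4498, 0.0005, 0.7771, 0.6293, 0.0000]
J3: z=[0.6246, -0.7714, -0.1219] o=[-0.3182, 0.3929, 0.1985] → [0.6487, 0.4296, 0.6055, 0.6246, -0.7714, -0.1219]
J4: z=[0.6246, -0.7714, -0.1219] o=[-0.1105, 0.6631, -0.4471] → [0.1178, 0.0517, 0.2766, 0.6246, -0.7714, -0.1219]
J5: z=[0.3862, 0.1694, 0.9067] o=[0.6443, 0.8778, -0.8087] → [0.1129, -0.5458, 0.0539, 0.3862, 0.1694, 0.9067]
q̇ = J⁺·V = [-0.2670, 0.1440, 0.4110, -0.5100, 0.7870]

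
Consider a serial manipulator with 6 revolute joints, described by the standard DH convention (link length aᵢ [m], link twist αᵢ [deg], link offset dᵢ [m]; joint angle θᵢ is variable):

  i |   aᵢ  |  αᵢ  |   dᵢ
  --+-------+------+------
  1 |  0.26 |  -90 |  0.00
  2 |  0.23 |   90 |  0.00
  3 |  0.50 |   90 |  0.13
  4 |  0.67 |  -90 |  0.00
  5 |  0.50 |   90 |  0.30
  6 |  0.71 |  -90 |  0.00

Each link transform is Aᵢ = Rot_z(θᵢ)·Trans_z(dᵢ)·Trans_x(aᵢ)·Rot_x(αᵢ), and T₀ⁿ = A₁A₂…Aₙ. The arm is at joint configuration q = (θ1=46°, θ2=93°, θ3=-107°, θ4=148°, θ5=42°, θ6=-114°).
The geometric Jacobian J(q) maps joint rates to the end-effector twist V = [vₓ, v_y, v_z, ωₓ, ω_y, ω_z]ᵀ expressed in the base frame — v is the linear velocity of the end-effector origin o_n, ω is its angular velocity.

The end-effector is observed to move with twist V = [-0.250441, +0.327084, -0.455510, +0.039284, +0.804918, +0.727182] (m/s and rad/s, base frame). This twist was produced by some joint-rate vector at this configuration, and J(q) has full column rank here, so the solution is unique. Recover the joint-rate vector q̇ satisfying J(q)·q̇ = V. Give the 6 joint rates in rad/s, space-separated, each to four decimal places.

-0.0020 0.1210 0.0650 0.3910 -0.3360 0.6130

o_n = [0.7848, 0.7760, -0.4147]
J₁: ẑ×o_n = [-0.7760, 0.7848, 0.0000], ω = ẑ
J2: z=[-0.7193, 0.6947, 0.0000] o=[0.1806, 0.1870, 0.0000] → [-0.2881, -0.2983, -0.8433, -0.7193, 0.6947, 0.0000]
J3: z=[0.6937, 0.7184, -0.0523] o=[0.1722, 0.1784, -0.2297] → [-0.1016, 0.0963, -0.0254, 0.6937, 0.7184, -0.0523]
J4: z=[-0.1755, 0.2391, 0.9550] o=[0.6117, -0.0549, -0.0905] → [-0.8710, 0.1084, -0.1872, -0.1755, 0.2391, 0.9550]
J5: z=[-0.9585, -0.2630, -0.1103] o=[0.4611, 0.5714, -0.2750] → [0.0593, -0.1696, -0.1110, -0.9585, -0.2630, -0.1103]
J6: z=[-0.2809, 0.8031, 0.5255] o=[0.1488, 0.7598, -0.7299] → [0.2446, 0.4227, -0.5153, -0.2809, 0.8031, 0.5255]
q̇ = J⁺·V = [-0.0020, 0.1210, 0.0650, 0.3910, -0.3360, 0.6130]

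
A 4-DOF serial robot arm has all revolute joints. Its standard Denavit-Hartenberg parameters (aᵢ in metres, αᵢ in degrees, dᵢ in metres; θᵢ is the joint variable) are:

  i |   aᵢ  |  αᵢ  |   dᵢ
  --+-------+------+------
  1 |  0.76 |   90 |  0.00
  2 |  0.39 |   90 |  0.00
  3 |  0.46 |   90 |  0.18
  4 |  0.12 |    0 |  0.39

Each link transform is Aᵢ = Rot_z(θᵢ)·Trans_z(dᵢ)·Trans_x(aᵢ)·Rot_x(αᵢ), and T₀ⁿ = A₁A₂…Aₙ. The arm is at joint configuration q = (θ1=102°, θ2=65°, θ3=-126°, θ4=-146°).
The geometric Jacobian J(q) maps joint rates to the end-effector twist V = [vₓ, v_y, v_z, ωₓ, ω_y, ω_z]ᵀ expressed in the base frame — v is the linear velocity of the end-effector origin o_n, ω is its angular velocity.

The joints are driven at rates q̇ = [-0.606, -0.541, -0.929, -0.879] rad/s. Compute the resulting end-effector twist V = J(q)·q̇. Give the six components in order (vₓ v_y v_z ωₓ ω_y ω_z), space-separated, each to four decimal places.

o_n = [-0.2283, 0.7737, -0.1723]
J₁: ẑ×o_n = [-0.7737, -0.2283, 0.0000], ω = ẑ
J2: z=[0.9781, 0.2079, 0.0000] o=[-0.1580, 0.7434, 0.0000] → [-0.0358, 0.1685, 0.0442, 0.9781, 0.2079, 0.0000]
J3: z=[-0.1884, 0.8865, -0.4226] o=[-0.1923, 0.9046, 0.3535] → [-0.5214, -0.0839, 0.0566, -0.1884, 0.8865, -0.4226]
J4: z=[0.6460, -0.2122, -0.7332] o=[-0.5665, 0.8750, 0.0323] → [-0.0309, -0.1158, 0.0063, 0.6460, -0.2122, -0.7332]
V = J·q̇ = [0.9997, 0.2269, -0.0820, -0.9220, -0.7495, 0.4311]

0.9997 0.2269 -0.0820 -0.9220 -0.7495 0.4311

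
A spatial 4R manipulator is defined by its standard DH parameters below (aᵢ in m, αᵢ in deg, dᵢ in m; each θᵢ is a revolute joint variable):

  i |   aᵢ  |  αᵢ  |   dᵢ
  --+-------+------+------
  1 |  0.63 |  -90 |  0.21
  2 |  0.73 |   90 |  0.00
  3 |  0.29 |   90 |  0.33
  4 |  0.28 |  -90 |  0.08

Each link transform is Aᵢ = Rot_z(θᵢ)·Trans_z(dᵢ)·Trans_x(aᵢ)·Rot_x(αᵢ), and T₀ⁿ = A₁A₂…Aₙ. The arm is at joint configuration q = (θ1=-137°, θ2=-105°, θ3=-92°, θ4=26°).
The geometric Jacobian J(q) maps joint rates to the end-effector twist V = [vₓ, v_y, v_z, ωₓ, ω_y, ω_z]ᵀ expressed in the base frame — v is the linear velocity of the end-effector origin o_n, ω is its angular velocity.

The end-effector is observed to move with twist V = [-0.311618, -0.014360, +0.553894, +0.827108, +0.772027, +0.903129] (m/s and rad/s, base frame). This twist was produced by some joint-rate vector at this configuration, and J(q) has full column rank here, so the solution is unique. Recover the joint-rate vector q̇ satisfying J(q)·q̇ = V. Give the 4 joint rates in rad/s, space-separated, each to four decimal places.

0.2120 0.0330 0.9140 -0.9610

o_n = [-0.3887, 0.3739, 0.7025]
J₁: ẑ×o_n = [-0.3739, -0.3887, 0.0000], ω = ẑ
J2: z=[0.6820, -0.7314, 0.0000] o=[-0.4608, -0.4297, 0.2100] → [-0.3602, -0.3359, 0.6007, 0.6820, -0.7314, 0.0000]
J3: z=[0.7064, 0.6588, -0.2588] o=[-0.3226, -0.3008, 0.9151] → [0.0345, 0.1674, 0.5202, 0.7064, 0.6588, -0.2588]
J4: z=[-0.1654, -0.2019, -0.9653] o=[-0.2890, 0.1268, 0.8199] → [0.2623, 0.0768, -0.0610, -0.1654, -0.2019, -0.9653]
q̇ = J⁺·V = [0.2120, 0.0330, 0.9140, -0.9610]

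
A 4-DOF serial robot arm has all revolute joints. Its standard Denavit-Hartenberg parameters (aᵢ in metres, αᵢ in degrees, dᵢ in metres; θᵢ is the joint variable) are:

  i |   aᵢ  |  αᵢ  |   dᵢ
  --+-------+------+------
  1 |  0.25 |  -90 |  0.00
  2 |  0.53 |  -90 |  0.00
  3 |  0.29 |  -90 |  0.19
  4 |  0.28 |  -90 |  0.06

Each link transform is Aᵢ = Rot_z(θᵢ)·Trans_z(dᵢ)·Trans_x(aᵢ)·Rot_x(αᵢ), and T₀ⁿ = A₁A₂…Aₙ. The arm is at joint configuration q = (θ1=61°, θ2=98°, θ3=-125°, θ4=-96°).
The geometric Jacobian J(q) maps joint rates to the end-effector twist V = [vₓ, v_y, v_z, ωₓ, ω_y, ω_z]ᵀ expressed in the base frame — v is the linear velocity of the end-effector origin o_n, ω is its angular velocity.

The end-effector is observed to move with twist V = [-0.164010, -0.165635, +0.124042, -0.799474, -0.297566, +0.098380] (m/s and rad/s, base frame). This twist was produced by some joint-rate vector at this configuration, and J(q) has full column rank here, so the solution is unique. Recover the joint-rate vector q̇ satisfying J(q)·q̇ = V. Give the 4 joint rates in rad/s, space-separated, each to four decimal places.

0.0520 0.5240 0.6480 0.0540

o_n = [-0.3496, -0.1191, -0.3602]
J₁: ẑ×o_n = [0.1191, -0.3496, 0.0000], ω = ẑ
J2: z=[-0.8746, 0.4848, 0.0000] o=[0.1212, 0.2187, 0.0000] → [-0.1746, -0.3151, 0.5237, -0.8746, 0.4848, 0.0000]
J3: z=[-0.4801, -0.8661, 0.1392] o=[0.0854, 0.1541, -0.5248] → [-0.1045, 0.0185, -0.2456, -0.4801, -0.8661, 0.1392]
J4: z=[-0.5569, 0.1784, -0.8112] o=[-0.2023, 0.1250, -0.3337] → [-0.2028, 0.1047, 0.1622, -0.5569, 0.1784, -0.8112]
q̇ = J⁺·V = [0.0520, 0.5240, 0.6480, 0.0540]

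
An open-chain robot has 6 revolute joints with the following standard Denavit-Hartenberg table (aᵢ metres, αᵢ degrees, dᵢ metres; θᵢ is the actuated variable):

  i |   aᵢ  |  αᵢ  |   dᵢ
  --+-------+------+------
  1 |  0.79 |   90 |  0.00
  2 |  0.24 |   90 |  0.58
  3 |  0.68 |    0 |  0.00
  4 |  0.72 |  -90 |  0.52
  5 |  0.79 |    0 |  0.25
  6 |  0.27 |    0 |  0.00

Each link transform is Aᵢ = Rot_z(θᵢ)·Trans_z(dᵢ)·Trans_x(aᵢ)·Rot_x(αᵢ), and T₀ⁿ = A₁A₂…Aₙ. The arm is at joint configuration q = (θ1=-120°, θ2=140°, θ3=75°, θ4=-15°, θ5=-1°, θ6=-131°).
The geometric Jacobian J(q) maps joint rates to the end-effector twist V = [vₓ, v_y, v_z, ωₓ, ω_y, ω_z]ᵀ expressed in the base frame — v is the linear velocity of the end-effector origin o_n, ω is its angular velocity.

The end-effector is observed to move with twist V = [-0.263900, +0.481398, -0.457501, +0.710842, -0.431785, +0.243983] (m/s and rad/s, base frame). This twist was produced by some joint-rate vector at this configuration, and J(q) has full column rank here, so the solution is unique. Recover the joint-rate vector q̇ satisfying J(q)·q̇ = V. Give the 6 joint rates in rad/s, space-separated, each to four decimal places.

o_n = [-2.4764, 0.7367, 1.1180]
J₁: ẑ×o_n = [-0.7367, -2.4764, 0.0000], ω = ẑ
J2: z=[-0.8660, 0.5000, 0.0000] o=[-0.3950, -0.6842, 0.0000] → [0.5590, 0.9683, -0.1899, -0.8660, 0.5000, 0.0000]
J3: z=[-0.3214, -0.5567, 0.7660] o=[-0.8054, -0.2349, 0.1543] → [-1.2809, -0.9703, -1.2425, -0.3214, -0.5567, 0.7660]
J4: z=[-0.3214, -0.5567, 0.7660] o=[-1.3068, 0.2102, 0.2674] → [-0.8769, -0.6226, -0.8203, -0.3214, -0.5567, 0.7660]
J5: z=[-0.7647, -0.3245, -0.5567] o=[-1.8760, 0.4714, 0.8971] → [0.0760, 0.5031, -0.3978, -0.7647, -0.3245, -0.5567]
J6: z=[-0.7647, -0.3245, -0.5567] o=[-2.5128, 0.9866, 1.0224] → [-0.1701, 0.0529, 0.2029, -0.7647, -0.3245, -0.5567]
q̇ = J⁺·V = [-0.5420, -0.5480, -0.1880, 0.8020, 0.0370, -0.6040]

-0.5420 -0.5480 -0.1880 0.8020 0.0370 -0.6040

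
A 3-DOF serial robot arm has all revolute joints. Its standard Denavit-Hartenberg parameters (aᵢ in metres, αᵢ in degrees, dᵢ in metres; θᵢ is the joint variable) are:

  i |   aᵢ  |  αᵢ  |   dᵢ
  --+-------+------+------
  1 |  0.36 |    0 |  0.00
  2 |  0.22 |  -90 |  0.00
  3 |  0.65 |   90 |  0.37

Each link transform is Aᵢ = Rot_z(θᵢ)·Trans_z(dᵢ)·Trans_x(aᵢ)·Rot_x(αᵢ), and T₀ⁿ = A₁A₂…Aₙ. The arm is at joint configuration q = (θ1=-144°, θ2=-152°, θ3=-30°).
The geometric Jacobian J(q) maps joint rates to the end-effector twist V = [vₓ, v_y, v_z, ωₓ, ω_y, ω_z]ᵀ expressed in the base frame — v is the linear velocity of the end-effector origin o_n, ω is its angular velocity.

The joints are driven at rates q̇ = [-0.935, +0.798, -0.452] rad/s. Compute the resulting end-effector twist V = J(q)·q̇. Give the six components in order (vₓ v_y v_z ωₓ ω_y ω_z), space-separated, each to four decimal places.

-0.1436 0.1388 0.2544 0.4063 -0.1981 -0.1370

o_n = [-0.2806, 0.6543, 0.3250]
J₁: ẑ×o_n = [-0.6543, -0.2806, 0.0000], ω = ẑ
J2: z=[0.0000, 0.0000, 1.0000] o=[-0.2912, -0.2116, 0.0000] → [-0.8659, 0.0107, 0.0000, 0.0000, 0.0000, 1.0000]
J3: z=[-0.8988, 0.4384, 0.0000] o=[-0.1948, -0.0139, 0.0000] → [0.1425, 0.2921, -0.5629, -0.8988, 0.4384, 0.0000]
V = J·q̇ = [-0.1436, 0.1388, 0.2544, 0.4063, -0.1981, -0.1370]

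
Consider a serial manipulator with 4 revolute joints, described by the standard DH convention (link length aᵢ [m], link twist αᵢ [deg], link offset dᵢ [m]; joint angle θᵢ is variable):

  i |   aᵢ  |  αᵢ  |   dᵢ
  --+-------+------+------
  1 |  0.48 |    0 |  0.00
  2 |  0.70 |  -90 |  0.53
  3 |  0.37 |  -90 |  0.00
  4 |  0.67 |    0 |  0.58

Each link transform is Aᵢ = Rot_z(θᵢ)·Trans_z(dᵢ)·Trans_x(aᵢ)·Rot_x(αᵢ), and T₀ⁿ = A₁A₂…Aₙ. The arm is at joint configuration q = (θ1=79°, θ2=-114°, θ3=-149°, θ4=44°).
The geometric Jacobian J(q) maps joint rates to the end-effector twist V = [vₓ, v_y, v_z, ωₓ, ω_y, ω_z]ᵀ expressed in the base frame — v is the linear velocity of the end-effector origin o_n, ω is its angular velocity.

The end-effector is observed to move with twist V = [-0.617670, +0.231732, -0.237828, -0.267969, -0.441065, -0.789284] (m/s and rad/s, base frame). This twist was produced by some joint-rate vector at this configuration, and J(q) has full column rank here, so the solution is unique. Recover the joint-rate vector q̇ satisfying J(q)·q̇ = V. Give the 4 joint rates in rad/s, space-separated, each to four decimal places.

-0.4800 -0.3650 -0.5150 0.0650

o_n = [0.0445, -0.0640, 1.4659]
J₁: ẑ×o_n = [0.0640, 0.0445, -0.0000], ω = ẑ
J2: z=[0.0000, 0.0000, 1.0000] o=[0.0916, 0.4712, 0.0000] → [0.5352, -0.0471, 0.0000, 0.0000, 0.0000, 1.0000]
J3: z=[0.5736, 0.8192, 0.0000] o=[0.6650, 0.0697, 0.5300] → [0.7667, -0.5368, 0.4315, 0.5736, 0.8192, 0.0000]
J4: z=[0.4219, -0.2954, 0.8572] o=[0.4052, 0.2516, 0.7206] → [0.0504, -0.6236, -0.2397, 0.4219, -0.2954, 0.8572]
q̇ = J⁺·V = [-0.4800, -0.3650, -0.5150, 0.0650]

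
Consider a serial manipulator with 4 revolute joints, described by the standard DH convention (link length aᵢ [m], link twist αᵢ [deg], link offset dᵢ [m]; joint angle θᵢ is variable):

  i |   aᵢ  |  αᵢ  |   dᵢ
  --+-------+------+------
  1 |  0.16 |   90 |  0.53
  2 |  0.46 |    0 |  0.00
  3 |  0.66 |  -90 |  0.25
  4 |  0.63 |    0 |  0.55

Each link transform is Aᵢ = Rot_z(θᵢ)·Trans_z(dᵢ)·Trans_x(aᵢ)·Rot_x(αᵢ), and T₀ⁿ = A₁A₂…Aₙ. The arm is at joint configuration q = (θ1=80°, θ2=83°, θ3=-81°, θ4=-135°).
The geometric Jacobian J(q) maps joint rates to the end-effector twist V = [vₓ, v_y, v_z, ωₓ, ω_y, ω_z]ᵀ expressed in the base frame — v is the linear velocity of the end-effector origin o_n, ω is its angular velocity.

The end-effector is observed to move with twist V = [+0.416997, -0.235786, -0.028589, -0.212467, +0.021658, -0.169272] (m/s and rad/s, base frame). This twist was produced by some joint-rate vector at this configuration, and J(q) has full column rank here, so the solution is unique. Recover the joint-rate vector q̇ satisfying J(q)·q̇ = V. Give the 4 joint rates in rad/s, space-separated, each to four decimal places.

o_n = [0.7563, 0.2842, 1.5437]
J₁: ẑ×o_n = [-0.2842, 0.7563, 0.0000], ω = ẑ
J2: z=[0.9848, -0.1736, 0.0000] o=[0.0278, 0.1576, 0.5300] → [-0.1760, -0.9983, 0.2513, 0.9848, -0.1736, 0.0000]
J3: z=[0.9848, -0.1736, 0.0000] o=[0.0375, 0.2128, 0.9866] → [-0.0967, -0.5487, 0.1952, 0.9848, -0.1736, 0.0000]
J4: z=[-0.0061, -0.0344, 0.9994] o=[0.3983, 0.8189, 1.0096] → [0.5160, 0.3611, 0.0155, -0.0061, -0.0344, 0.9994]
q̇ = J⁺·V = [-0.6150, 0.1080, -0.3210, 0.4460]

-0.6150 0.1080 -0.3210 0.4460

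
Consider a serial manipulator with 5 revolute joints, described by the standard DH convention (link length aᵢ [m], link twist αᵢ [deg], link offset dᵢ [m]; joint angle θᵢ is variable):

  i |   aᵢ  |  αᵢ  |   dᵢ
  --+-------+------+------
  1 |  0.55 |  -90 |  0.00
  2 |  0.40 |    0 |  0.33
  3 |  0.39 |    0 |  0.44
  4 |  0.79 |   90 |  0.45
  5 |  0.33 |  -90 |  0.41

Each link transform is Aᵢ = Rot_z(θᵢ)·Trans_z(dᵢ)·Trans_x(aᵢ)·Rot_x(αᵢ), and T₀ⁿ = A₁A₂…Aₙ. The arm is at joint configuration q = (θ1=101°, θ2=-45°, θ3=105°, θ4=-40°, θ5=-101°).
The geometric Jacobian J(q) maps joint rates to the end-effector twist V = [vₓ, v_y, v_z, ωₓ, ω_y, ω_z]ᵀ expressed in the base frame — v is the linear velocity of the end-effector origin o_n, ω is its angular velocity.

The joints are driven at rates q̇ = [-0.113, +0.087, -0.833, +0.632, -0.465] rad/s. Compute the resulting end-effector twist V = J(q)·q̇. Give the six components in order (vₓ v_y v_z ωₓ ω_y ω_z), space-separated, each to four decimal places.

o_n = [-1.2328, 1.6463, 0.0817]
J₁: ẑ×o_n = [-1.6463, -1.2328, 0.0000], ω = ẑ
J2: z=[-0.9816, -0.1908, 0.0000] o=[-0.1049, 0.5399, 0.0000] → [-0.0156, 0.0802, -1.3013, -0.9816, -0.1908, 0.0000]
J3: z=[-0.9816, -0.1908, 0.0000] o=[-0.4829, 0.7546, 0.2828] → [0.0384, -0.1974, -1.0184, -0.9816, -0.1908, 0.0000]
J4: z=[-0.9816, -0.1908, 0.0000] o=[-0.9520, 0.8620, -0.0549] → [-0.0261, 0.1341, -0.8234, -0.9816, -0.1908, 0.0000]
J5: z=[-0.0653, 0.3357, 0.9397] o=[-1.5354, 1.5049, -0.3251] → [0.0037, 0.3108, -0.1108, -0.0653, 0.3357, 0.9397]
V = J·q̇ = [0.1345, 0.2510, 0.2663, 0.1423, -0.1344, -0.5500]

0.1345 0.2510 0.2663 0.1423 -0.1344 -0.5500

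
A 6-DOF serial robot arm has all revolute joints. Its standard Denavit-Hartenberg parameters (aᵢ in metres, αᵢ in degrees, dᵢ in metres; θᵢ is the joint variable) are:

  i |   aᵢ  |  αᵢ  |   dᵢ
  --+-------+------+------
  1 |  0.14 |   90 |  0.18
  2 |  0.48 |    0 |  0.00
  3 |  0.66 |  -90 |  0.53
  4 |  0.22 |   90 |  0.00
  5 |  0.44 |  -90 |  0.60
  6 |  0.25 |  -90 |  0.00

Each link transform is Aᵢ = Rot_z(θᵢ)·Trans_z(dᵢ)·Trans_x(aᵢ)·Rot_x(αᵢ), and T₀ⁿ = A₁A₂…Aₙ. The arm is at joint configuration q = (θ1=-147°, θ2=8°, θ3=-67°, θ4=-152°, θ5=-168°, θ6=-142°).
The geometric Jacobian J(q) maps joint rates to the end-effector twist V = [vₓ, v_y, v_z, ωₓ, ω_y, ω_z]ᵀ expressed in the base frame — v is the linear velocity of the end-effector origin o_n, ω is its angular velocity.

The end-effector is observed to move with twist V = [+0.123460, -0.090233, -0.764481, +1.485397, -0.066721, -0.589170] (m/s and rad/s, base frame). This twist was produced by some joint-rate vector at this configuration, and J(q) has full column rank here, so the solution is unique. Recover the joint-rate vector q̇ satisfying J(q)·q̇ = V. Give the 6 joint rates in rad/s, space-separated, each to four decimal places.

o_n = [-0.5403, -0.5225, -0.0549]
J₁: ẑ×o_n = [0.5225, -0.5403, 0.0000], ω = ẑ
J2: z=[-0.5446, 0.8387, 0.0000] o=[-0.1174, -0.0762, 0.1800] → [-0.1970, -0.1280, 0.5977, -0.5446, 0.8387, 0.0000]
J3: z=[-0.5446, 0.8387, 0.0000] o=[-0.5161, -0.3351, 0.2468] → [-0.2531, -0.1643, 0.1224, -0.5446, 0.8387, 0.0000]
J4: z=[-0.7189, -0.4668, 0.5150] o=[-1.0898, -0.0758, -0.3189] → [0.1069, 0.4728, 0.5777, -0.7189, -0.4668, 0.5150]
J5: z=[0.6837, -0.6088, 0.4024] o=[-1.0621, 0.0653, -0.1524] → [0.1772, 0.1434, -0.0842, 0.6837, -0.6088, 0.4024]
J6: z=[0.7293, 0.5900, -0.3464] o=[-0.6403, -0.5333, -0.2838] → [0.1388, -0.2016, -0.0511, 0.7293, 0.5900, -0.3464]
q̇ = J⁺·V = [-0.2500, -0.8330, 0.2150, -0.3770, 0.3740, 0.8530]

-0.2500 -0.8330 0.2150 -0.3770 0.3740 0.8530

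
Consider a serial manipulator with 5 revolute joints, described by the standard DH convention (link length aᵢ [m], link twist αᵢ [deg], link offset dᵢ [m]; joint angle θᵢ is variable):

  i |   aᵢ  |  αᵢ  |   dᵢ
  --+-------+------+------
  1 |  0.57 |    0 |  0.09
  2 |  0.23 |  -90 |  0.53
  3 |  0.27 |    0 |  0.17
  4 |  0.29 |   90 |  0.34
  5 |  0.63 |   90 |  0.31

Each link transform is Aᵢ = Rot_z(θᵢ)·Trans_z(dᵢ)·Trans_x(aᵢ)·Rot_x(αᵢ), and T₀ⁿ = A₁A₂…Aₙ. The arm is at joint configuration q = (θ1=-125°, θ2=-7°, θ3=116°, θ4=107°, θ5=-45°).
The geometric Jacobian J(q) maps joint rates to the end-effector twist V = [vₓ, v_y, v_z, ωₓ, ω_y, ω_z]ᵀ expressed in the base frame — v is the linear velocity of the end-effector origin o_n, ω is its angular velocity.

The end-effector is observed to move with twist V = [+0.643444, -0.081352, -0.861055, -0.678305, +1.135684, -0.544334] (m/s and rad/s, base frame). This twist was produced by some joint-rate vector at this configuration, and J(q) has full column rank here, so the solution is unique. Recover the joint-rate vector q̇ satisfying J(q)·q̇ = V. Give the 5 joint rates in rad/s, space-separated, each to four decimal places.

0.3490 -0.4750 -0.7410 -0.5230 0.5720

o_n = [0.1477, -0.0362, 0.6522]
J₁: ẑ×o_n = [0.0362, 0.1477, -0.0000], ω = ẑ
J2: z=[0.0000, 0.0000, 1.0000] o=[-0.3269, -0.4669, 0.0900] → [-0.4307, 0.4746, 0.0000, 0.0000, 0.0000, 1.0000]
J3: z=[0.7431, -0.6691, 0.0000] o=[-0.4808, -0.6378, 0.6200] → [-0.0215, -0.0239, 0.8677, 0.7431, -0.6691, 0.0000]
J4: z=[0.7431, -0.6691, 0.0000] o=[-0.2753, -0.6636, 0.3773] → [-0.1839, -0.2043, 0.7493, 0.7431, -0.6691, 0.0000]
J5: z=[0.4563, 0.5068, -0.7314] o=[0.1193, -0.7335, 0.5751] → [0.5491, -0.0560, 0.3038, 0.4563, 0.5068, -0.7314]
q̇ = J⁺·V = [0.3490, -0.4750, -0.7410, -0.5230, 0.5720]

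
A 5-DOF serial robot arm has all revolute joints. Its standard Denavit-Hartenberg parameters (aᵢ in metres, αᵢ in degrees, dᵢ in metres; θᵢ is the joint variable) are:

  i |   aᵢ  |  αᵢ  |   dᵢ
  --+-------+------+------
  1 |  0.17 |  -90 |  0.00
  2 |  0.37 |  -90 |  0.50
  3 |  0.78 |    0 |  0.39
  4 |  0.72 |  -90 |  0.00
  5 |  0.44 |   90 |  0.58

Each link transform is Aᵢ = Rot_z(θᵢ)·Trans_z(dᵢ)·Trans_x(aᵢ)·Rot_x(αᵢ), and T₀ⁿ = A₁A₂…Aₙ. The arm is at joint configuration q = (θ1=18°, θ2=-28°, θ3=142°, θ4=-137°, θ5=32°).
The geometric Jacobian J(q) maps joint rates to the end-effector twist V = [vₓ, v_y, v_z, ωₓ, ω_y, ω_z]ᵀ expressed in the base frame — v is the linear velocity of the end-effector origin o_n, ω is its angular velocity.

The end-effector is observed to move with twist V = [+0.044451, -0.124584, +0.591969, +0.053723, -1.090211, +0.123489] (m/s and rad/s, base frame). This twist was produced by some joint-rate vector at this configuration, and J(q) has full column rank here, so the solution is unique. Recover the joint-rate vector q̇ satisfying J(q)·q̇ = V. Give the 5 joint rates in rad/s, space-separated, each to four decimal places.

-0.2410 -0.1250 -0.6460 0.1900 0.9320

o_n = [1.1001, -0.3294, 0.2342]
J₁: ẑ×o_n = [0.3294, 1.1001, -0.0000], ω = ẑ
J2: z=[-0.3090, 0.9511, 0.0000] o=[0.1617, 0.0525, 0.0000] → [0.2227, 0.0724, -0.7745, -0.3090, 0.9511, 0.0000]
J3: z=[0.4465, 0.1451, -0.8829] o=[0.3179, 0.6290, 0.1737] → [-0.8375, -0.7177, -0.5414, 0.4465, 0.1451, -0.8829]
J4: z=[0.4465, 0.1451, -0.8829] o=[0.1243, 0.0612, -0.4592] → [-0.2443, -1.1713, -0.3160, 0.4465, 0.1451, -0.8829]
J5: z=[0.2347, -0.9712, -0.0409] o=[0.7460, 0.1972, -0.1225] → [-0.3679, -0.0982, 0.2204, 0.2347, -0.9712, -0.0409]
q̇ = J⁺·V = [-0.2410, -0.1250, -0.6460, 0.1900, 0.9320]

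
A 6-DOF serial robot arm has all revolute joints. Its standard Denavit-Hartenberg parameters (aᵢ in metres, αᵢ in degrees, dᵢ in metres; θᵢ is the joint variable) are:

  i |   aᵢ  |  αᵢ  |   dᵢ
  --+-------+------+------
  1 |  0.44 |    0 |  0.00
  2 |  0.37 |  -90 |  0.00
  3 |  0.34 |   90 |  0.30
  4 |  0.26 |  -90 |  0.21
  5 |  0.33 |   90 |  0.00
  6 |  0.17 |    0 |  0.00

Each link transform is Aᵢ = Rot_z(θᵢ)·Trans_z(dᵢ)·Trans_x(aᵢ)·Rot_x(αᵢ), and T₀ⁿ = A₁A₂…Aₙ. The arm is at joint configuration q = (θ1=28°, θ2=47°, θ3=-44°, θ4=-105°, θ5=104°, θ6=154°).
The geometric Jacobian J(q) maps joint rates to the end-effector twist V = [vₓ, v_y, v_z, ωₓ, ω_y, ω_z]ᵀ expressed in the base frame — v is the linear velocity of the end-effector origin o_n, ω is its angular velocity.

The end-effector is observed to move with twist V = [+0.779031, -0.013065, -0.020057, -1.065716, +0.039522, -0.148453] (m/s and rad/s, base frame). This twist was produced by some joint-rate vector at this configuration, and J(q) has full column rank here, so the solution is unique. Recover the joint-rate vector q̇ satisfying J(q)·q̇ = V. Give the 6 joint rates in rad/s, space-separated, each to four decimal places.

o_n = [0.4751, 0.8040, 0.2745]
J₁: ẑ×o_n = [-0.8040, 0.4751, 0.0000], ω = ẑ
J2: z=[0.0000, 0.0000, 1.0000] o=[0.3885, 0.2066, 0.0000] → [-0.5974, 0.0866, 0.0000, 0.0000, 0.0000, 1.0000]
J3: z=[-0.9659, 0.2588, 0.0000] o=[0.4843, 0.5640, 0.0000] → [0.0711, 0.2652, -0.2295, -0.9659, 0.2588, 0.0000]
J4: z=[-0.1798, -0.6710, 0.7193] o=[0.2578, 0.8778, 0.2362] → [0.0274, 0.1632, 0.1591, -0.1798, -0.6710, 0.7193]
J5: z=[0.4298, 0.6042, 0.6710] o=[0.4501, 0.6252, 0.3405] → [-0.1598, 0.0451, 0.0618, 0.4298, 0.6042, 0.6710]
J6: z=[0.9020, -0.2547, -0.3485] o=[0.4370, 0.8743, 0.1245] → [-0.0627, -0.1486, -0.0538, 0.9020, -0.2547, -0.3485]
q̇ = J⁺·V = [-0.7740, -0.1810, 0.7110, 0.6410, 0.2910, -0.4310]

-0.7740 -0.1810 0.7110 0.6410 0.2910 -0.4310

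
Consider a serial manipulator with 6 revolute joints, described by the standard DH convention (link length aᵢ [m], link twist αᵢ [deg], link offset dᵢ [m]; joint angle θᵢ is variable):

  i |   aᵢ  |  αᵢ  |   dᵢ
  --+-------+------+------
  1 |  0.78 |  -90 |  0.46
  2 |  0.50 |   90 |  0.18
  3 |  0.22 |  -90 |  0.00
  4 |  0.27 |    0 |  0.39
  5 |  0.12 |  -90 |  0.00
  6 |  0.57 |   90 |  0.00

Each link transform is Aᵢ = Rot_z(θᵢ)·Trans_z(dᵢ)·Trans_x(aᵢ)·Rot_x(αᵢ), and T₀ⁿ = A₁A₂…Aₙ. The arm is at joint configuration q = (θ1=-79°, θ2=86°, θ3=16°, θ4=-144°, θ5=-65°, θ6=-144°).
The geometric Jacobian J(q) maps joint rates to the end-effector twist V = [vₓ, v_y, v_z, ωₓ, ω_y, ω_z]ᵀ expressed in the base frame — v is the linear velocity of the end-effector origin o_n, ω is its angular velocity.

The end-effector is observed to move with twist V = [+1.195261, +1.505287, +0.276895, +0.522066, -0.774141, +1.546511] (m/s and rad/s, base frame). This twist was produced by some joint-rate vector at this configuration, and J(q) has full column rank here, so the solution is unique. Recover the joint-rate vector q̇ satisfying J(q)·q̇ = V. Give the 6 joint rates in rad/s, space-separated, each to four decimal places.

0.9470 0.1820 0.0570 0.1810 0.1430 0.9630

o_n = [1.1603, -0.9402, -0.1044]
J₁: ẑ×o_n = [0.9402, 1.1603, -0.0000], ω = ẑ
J2: z=[0.9816, 0.1908, 0.0000] o=[0.1488, -0.7657, 0.4600] → [-0.1077, 0.5541, -0.3643, 0.9816, 0.1908, 0.0000]
J3: z=[0.1903, -0.9792, 0.0698] o=[0.3322, -0.7656, -0.0388] → [0.0765, 0.0703, 0.7777, 0.1903, -0.9792, 0.0698]
J4: z=[0.9399, 0.2023, 0.2750] o=[0.3945, -0.7685, -0.2497] → [0.0766, 0.0740, -0.3164, 0.9399, 0.2023, 0.2750]
J5: z=[0.9399, 0.2023, 0.2750] o=[0.7294, -0.8421, 0.0780] → [-0.0099, 0.2900, -0.1794, 0.9399, 0.2023, 0.2750]
J6: z=[0.0291, -0.8500, 0.5259] o=[0.6886, -0.7837, 0.1746] → [0.3195, 0.2562, 0.3965, 0.0291, -0.8500, 0.5259]
q̇ = J⁺·V = [0.9470, 0.1820, 0.0570, 0.1810, 0.1430, 0.9630]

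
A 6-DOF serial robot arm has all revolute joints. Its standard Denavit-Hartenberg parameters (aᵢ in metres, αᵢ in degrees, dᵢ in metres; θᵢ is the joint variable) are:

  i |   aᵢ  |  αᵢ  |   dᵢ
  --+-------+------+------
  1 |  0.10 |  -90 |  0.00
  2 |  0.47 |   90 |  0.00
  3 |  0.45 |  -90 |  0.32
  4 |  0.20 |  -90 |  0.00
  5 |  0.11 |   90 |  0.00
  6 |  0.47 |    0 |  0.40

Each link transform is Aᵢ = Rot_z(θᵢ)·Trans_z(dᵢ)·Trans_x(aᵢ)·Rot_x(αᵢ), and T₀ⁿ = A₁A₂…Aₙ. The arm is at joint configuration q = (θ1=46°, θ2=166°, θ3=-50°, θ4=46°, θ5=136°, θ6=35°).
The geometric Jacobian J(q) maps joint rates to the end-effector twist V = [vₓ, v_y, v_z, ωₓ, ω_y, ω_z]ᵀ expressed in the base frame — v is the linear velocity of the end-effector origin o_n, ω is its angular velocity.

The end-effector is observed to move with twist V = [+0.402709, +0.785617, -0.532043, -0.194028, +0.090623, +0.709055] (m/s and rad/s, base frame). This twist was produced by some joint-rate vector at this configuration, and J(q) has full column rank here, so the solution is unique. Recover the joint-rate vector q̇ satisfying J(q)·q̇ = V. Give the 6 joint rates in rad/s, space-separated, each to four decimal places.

o_n = [0.4185, -0.5267, -0.0934]
J₁: ẑ×o_n = [0.5267, 0.4185, -0.0000], ω = ẑ
J2: z=[-0.7193, 0.6947, 0.0000] o=[0.0695, 0.0719, 0.0000] → [-0.0649, -0.0672, 0.1881, -0.7193, 0.6947, 0.0000]
J3: z=[0.1681, 0.1740, -0.9703] o=[-0.2473, -0.2561, -0.1137] → [-0.2590, -0.6495, -0.1614, 0.1681, 0.1740, -0.9703]
J4: z=[-0.9787, -0.0882, -0.1853] o=[-0.1405, -0.6418, -0.4942] → [-0.0140, 0.2886, -0.0633, -0.9787, -0.0882, -0.1853]
J5: z=[-0.2015, 0.5846, 0.7859] o=[-0.1484, -0.8031, -0.3762] → [-0.0519, 0.5025, -0.3871, -0.2015, 0.5846, 0.7859]
J6: z=[0.6769, -0.4968, 0.5431] o=[-0.0705, -0.7325, -0.4087] → [-0.2684, 0.0522, 0.3823, 0.6769, -0.4968, 0.5431]
q̇ = J⁺·V = [-0.2260, -0.7540, -0.9910, -0.1570, 0.5540, -0.9040]

-0.2260 -0.7540 -0.9910 -0.1570 0.5540 -0.9040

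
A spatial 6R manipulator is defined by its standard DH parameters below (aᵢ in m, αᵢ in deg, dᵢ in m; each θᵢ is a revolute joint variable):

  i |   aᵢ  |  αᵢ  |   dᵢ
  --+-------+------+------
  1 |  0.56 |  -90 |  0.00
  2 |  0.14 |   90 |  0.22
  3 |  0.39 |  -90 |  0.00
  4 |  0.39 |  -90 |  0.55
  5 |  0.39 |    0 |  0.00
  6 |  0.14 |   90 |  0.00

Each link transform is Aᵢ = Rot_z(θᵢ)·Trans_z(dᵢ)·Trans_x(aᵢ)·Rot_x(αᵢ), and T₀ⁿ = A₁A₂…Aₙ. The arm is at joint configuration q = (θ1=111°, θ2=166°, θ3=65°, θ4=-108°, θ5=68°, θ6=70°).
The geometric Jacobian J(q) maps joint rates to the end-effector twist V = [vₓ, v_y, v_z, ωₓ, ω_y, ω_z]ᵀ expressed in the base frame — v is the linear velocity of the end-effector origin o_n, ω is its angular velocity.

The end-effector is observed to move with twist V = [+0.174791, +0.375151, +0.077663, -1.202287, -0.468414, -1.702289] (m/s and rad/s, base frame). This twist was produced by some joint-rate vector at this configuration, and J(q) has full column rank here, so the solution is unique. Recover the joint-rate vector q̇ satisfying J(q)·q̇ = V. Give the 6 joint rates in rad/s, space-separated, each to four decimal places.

-0.6340 0.8670 0.8740 -0.0610 -0.3320 0.8530

o_n = [-0.6396, 0.2919, -0.4380]
J₁: ẑ×o_n = [-0.2919, -0.6396, 0.0000], ω = ẑ
J2: z=[-0.9336, -0.3584, 0.0000] o=[-0.2007, 0.5228, 0.0000] → [0.1570, -0.4089, 0.0583, -0.9336, -0.3584, 0.0000]
J3: z=[-0.0867, 0.2259, -0.9703] o=[-0.3574, 0.3171, -0.0339] → [-0.1158, 0.2388, 0.0659, -0.0867, 0.2259, -0.9703]
J4: z=[-0.7097, 0.6695, 0.2193] o=[-0.6301, 0.0412, -0.0737] → [-0.2989, -0.2606, -0.1716, -0.7097, 0.6695, 0.2193]
J5: z=[-0.6917, -0.6032, -0.3971] o=[-0.9683, 0.5785, -0.3007] → [-0.0310, -0.2255, 0.3965, -0.6917, -0.6032, -0.3971]
J6: z=[-0.6917, -0.6032, -0.3971] o=[-0.6921, 0.3997, -0.5102] → [-0.0864, 0.0291, 0.1063, -0.6917, -0.6032, -0.3971]
q̇ = J⁺·V = [-0.6340, 0.8670, 0.8740, -0.0610, -0.3320, 0.8530]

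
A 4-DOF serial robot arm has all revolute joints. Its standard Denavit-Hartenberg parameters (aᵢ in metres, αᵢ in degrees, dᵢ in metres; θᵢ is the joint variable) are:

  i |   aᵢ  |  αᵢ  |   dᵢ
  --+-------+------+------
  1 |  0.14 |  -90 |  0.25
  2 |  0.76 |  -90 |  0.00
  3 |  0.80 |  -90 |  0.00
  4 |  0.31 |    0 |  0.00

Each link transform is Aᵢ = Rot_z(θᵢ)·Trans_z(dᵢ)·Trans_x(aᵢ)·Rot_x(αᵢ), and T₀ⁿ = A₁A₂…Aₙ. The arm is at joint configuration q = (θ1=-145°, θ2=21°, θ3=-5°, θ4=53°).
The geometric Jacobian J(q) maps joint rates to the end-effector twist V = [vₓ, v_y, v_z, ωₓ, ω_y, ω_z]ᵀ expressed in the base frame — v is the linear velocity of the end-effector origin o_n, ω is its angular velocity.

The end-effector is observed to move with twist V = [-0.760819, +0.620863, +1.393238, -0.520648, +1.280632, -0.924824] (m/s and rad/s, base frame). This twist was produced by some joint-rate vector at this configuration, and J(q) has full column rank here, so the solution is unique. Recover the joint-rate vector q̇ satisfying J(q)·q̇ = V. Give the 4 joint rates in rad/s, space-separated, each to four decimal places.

o_n = [-1.4708, -1.1349, -0.1434]
J₁: ẑ×o_n = [1.1349, -1.4708, 0.0000], ω = ẑ
J2: z=[0.5736, -0.8192, 0.0000] o=[-0.1147, -0.0803, 0.2500] → [0.3223, 0.2257, -1.7158, 0.5736, -0.8192, 0.0000]
J3: z=[0.2936, 0.2056, -0.9336] o=[-0.6959, -0.4873, -0.0224] → [-0.6295, 0.7590, -0.0308, 0.2936, 0.2056, -0.9336]
J4: z=[-0.6380, 0.7694, -0.0312] o=[-1.2654, -0.9711, -0.3080] → [0.1215, 0.1114, 0.2626, -0.6380, 0.7694, -0.0312]
q̇ = J⁺·V = [0.0270, -0.7360, 0.9990, 0.6140]

0.0270 -0.7360 0.9990 0.6140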